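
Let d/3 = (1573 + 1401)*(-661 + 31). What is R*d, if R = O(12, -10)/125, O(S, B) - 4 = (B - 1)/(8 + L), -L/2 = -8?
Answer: -1592577/10 ≈ -1.5926e+5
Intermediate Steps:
L = 16 (L = -2*(-8) = 16)
O(S, B) = 95/24 + B/24 (O(S, B) = 4 + (B - 1)/(8 + 16) = 4 + (-1 + B)/24 = 4 + (-1 + B)*(1/24) = 4 + (-1/24 + B/24) = 95/24 + B/24)
d = -5620860 (d = 3*((1573 + 1401)*(-661 + 31)) = 3*(2974*(-630)) = 3*(-1873620) = -5620860)
R = 17/600 (R = (95/24 + (1/24)*(-10))/125 = (95/24 - 5/12)*(1/125) = (85/24)*(1/125) = 17/600 ≈ 0.028333)
R*d = (17/600)*(-5620860) = -1592577/10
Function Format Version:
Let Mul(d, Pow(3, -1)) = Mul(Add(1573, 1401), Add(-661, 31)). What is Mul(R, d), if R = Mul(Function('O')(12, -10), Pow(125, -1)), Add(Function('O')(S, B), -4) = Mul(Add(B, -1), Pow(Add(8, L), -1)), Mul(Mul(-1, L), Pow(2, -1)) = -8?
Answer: Rational(-1592577, 10) ≈ -1.5926e+5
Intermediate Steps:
L = 16 (L = Mul(-2, -8) = 16)
Function('O')(S, B) = Add(Rational(95, 24), Mul(Rational(1, 24), B)) (Function('O')(S, B) = Add(4, Mul(Add(B, -1), Pow(Add(8, 16), -1))) = Add(4, Mul(Add(-1, B), Pow(24, -1))) = Add(4, Mul(Add(-1, B), Rational(1, 24))) = Add(4, Add(Rational(-1, 24), Mul(Rational(1, 24), B))) = Add(Rational(95, 24), Mul(Rational(1, 24), B)))
d = -5620860 (d = Mul(3, Mul(Add(1573, 1401), Add(-661, 31))) = Mul(3, Mul(2974, -630)) = Mul(3, -1873620) = -5620860)
R = Rational(17, 600) (R = Mul(Add(Rational(95, 24), Mul(Rational(1, 24), -10)), Pow(125, -1)) = Mul(Add(Rational(95, 24), Rational(-5, 12)), Rational(1, 125)) = Mul(Rational(85, 24), Rational(1, 125)) = Rational(17, 600) ≈ 0.028333)
Mul(R, d) = Mul(Rational(17, 600), -5620860) = Rational(-1592577, 10)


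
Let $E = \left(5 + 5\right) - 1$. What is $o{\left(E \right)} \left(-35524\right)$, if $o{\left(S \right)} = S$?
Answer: $-319716$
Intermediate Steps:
$E = 9$ ($E = 10 - 1 = 9$)
$o{\left(E \right)} \left(-35524\right) = 9 \left(-35524\right) = -319716$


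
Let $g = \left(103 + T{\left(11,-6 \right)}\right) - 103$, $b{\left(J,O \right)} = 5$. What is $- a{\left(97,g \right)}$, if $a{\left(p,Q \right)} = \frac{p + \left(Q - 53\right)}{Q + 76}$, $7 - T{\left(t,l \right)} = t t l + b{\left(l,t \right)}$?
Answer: $- \frac{193}{201} \approx -0.9602$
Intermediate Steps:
$T{\left(t,l \right)} = 2 - l t^{2}$ ($T{\left(t,l \right)} = 7 - \left(t t l + 5\right) = 7 - \left(t^{2} l + 5\right) = 7 - \left(l t^{2} + 5\right) = 7 - \left(5 + l t^{2}\right) = 2 - l t^{2}$)
$g = 728$ ($g = \left(103 - \left(-2 - 6 \cdot 11^{2}\right)\right) - 103 = \left(103 - \left(-2 - 726\right)\right) - 103 = \left(103 + \left(2 + 726\right)\right) - 103 = \left(103 + 728\right) - 103 = 831 - 103 = 728$)
$a{\left(p,Q \right)} = \frac{-53 + Q + p}{76 + Q}$ ($a{\left(p,Q \right)} = \frac{p + \left(Q - 53\right)}{76 + Q} = \frac{p + \left(-53 + Q\right)}{76 + Q} = \frac{-53 + Q + p}{76 + Q}$)
$- a{\left(97,g \right)} = - \frac{-53 + 728 + 97}{76 + 728} = - \frac{772}{804} = \left(-1\right) \frac{193}{201} = - \frac{193}{201}$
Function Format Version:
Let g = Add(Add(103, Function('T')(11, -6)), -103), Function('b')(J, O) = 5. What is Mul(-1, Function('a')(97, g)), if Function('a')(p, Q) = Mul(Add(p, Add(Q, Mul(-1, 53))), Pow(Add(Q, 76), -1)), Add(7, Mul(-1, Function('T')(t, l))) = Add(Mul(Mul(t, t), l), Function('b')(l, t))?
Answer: Rational(-193, 201) ≈ -0.96020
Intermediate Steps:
Function('T')(t, l) = Add(2, Mul(-1, l, Pow(t, 2))) (Function('T')(t, l) = Add(7, Mul(-1, Add(Mul(Mul(t, t), l), 5))) = Add(7, Mul(-1, Add(Mul(Pow(t, 2), l), 5))) = Add(7, Mul(-1, Add(Mul(l, Pow(t, 2)), 5))) = Add(7, Mul(-1, Add(5, Mul(l, Pow(t, 2))))) = Add(7, Add(-5, Mul(-1, l, Pow(t, 2)))) = Add(2, Mul(-1, l, Pow(t, 2))))
g = 728 (g = Add(Add(103, Add(2, Mul(-1, -6, Pow(11, 2)))), -103) = Add(Add(103, Add(2, Mul(-1, -6, 121))), -103) = Add(Add(103, Add(2, 726)), -103) = Add(Add(103, 728), -103) = Add(831, -103) = 728)
Function('a')(p, Q) = Mul(Pow(Add(76, Q), -1), Add(-53, Q, p)) (Function('a')(p, Q) = Mul(Add(p, Add(Q, -53)), Pow(Add(76, Q), -1)) = Mul(Add(p, Add(-53, Q)), Pow(Add(76, Q), -1)) = Mul(Add(-53, Q, p), Pow(Add(76, Q), -1)) = Mul(Pow(Add(76, Q), -1), Add(-53, Q, p)))
Mul(-1, Function('a')(97, g)) = Mul(-1, Mul(Pow(Add(76, 728), -1), Add(-53, 728, 97))) = Mul(-1, Mul(Pow(804, -1), 772)) = Mul(-1, Mul(Rational(1, 804), 772)) = Mul(-1, Rational(193, 201)) = Rational(-193, 201)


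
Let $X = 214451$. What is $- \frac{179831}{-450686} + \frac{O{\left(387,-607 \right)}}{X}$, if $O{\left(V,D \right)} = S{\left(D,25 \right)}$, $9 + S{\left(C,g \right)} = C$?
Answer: $\frac{38287315205}{96650063386} \approx 0.39614$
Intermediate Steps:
$S{\left(C,g \right)} = -9 + C$
$O{\left(V,D \right)} = -9 + D$
$- \frac{179831}{-450686} + \frac{O{\left(387,-607 \right)}}{X} = - \frac{179831}{-450686} + \frac{-9 - 607}{214451} = \left(-179831\right) \left(- \frac{1}{450686}\right) - \frac{616}{214451} = \frac{179831}{450686} - \frac{616}{214451} = \frac{38287315205}{96650063386}$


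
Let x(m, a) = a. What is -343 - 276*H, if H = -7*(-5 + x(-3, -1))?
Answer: -11935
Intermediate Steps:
H = 42 (H = -7*(-5 - 1) = -7*(-6) = 42)
-343 - 276*H = -343 - 276*42 = -343 - 11592 = -11935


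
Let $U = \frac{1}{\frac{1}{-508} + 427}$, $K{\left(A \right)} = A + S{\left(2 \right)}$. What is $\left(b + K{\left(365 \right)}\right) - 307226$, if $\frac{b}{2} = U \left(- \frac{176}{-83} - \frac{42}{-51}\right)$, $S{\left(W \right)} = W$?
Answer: $- \frac{93919429278371}{306067065} \approx -3.0686 \cdot 10^{5}$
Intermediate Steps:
$K{\left(A \right)} = 2 + A$ ($K{\left(A \right)} = A + 2 = 2 + A$)
$U = \frac{508}{216915}$ ($U = \frac{1}{- \frac{1}{508} + 427} = \frac{1}{\frac{216915}{508}} = \frac{508}{216915} \approx 0.0023419$)
$b = \frac{4220464}{306067065}$ ($b = 2 \frac{508 \left(- \frac{176}{-83} - \frac{42}{-51}\right)}{216915} = 2 \frac{508 \left(\left(-176\right) \left(- \frac{1}{83}\right) - - \frac{14}{17}\right)}{216915} = 2 \frac{508 \left(\frac{176}{83} + \frac{14}{17}\right)}{216915} = 2 \cdot \frac{508}{216915} \cdot \frac{4154}{1411} = 2 \cdot \frac{2110232}{306067065} = \frac{4220464}{306067065} \approx 0.013789$)
$\left(b + K{\left(365 \right)}\right) - 307226 = \left(\frac{4220464}{306067065} + \left(2 + 365\right)\right) - 307226 = \left(\frac{4220464}{306067065} + 367\right) - 307226 = \frac{112330833319}{306067065} - 307226 = - \frac{93919429278371}{306067065}$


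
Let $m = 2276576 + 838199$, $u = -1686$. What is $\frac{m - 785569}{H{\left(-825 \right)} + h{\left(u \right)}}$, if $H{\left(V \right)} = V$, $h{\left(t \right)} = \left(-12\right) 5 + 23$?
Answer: $- \frac{1164603}{431} \approx -2702.1$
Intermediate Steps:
$h{\left(t \right)} = -37$ ($h{\left(t \right)} = -60 + 23 = -37$)
$m = 3114775$
$\frac{m - 785569}{H{\left(-825 \right)} + h{\left(u \right)}} = \frac{3114775 - 785569}{-825 - 37} = \frac{2329206}{-862} = 2329206 \left(- \frac{1}{862}\right) = - \frac{1164603}{431}$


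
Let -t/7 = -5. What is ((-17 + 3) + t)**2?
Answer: 441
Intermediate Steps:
t = 35 (t = -7*(-5) = 35)
((-17 + 3) + t)**2 = ((-17 + 3) + 35)**2 = (-14 + 35)**2 = 21**2 = 441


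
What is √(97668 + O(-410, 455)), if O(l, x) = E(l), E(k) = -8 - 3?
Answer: 7*√1993 ≈ 312.50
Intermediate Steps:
E(k) = -11
O(l, x) = -11
√(97668 + O(-410, 455)) = √(97668 - 11) = √97657 = 7*√1993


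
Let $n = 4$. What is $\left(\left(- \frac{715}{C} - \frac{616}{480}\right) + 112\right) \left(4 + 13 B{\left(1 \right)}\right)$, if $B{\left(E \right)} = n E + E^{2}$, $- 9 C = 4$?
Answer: $\frac{593216}{5} \approx 1.1864 \cdot 10^{5}$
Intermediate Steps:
$C = - \frac{4}{9}$ ($C = \left(- \frac{1}{9}\right) 4 = - \frac{4}{9} \approx -0.44444$)
$B{\left(E \right)} = E^{2} + 4 E$ ($B{\left(E \right)} = 4 E + E^{2} = E^{2} + 4 E$)
$\left(\left(- \frac{715}{C} - \frac{616}{480}\right) + 112\right) \left(4 + 13 B{\left(1 \right)}\right) = \left(\left(- \frac{715}{- \frac{4}{9}} - \frac{616}{480}\right) + 112\right) \left(4 + 13 \cdot 1 \left(4 + 1\right)\right) = \left(\left(\left(-715\right) \left(- \frac{9}{4}\right) - \frac{77}{60}\right) + 112\right) \left(4 + 13 \cdot 1 \cdot 5\right) = \left(\left(\frac{6435}{4} - \frac{77}{60}\right) + 112\right) \left(4 + 13 \cdot 5\right) = \left(\frac{24112}{15} + 112\right) \left(4 + 65\right) = \frac{25792}{15} \cdot 69 = \frac{593216}{5}$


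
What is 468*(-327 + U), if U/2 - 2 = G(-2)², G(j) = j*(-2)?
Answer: -136188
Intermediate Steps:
G(j) = -2*j
U = 36 (U = 4 + 2*(-2*(-2))² = 4 + 2*4² = 4 + 2*16 = 4 + 32 = 36)
468*(-327 + U) = 468*(-327 + 36) = 468*(-291) = -136188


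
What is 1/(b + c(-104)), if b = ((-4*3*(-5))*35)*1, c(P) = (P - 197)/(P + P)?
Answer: 208/437101 ≈ 0.00047586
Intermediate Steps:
c(P) = (-197 + P)/(2*P) (c(P) = (-197 + P)/((2*P)) = (-197 + P)*(1/(2*P)) = (-197 + P)/(2*P))
b = 2100 (b = (-12*(-5)*35)*1 = (60*35)*1 = 2100*1 = 2100)
1/(b + c(-104)) = 1/(2100 + (½)*(-197 - 104)/(-104)) = 1/(2100 + (½)*(-1/104)*(-301)) = 1/(2100 + 301/208) = 1/(437101/208) = 208/437101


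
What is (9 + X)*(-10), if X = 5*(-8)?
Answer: 310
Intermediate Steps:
X = -40
(9 + X)*(-10) = (9 - 40)*(-10) = -31*(-10) = 310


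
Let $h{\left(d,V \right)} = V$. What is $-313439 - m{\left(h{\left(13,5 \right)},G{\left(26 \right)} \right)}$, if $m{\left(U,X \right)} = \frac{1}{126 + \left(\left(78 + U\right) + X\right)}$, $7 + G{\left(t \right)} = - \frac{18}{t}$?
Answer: $- \frac{820269876}{2617} \approx -3.1344 \cdot 10^{5}$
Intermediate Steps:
$G{\left(t \right)} = -7 - \frac{18}{t}$
$m{\left(U,X \right)} = \frac{1}{204 + U + X}$ ($m{\left(U,X \right)} = \frac{1}{126 + \left(78 + U + X\right)} = \frac{1}{204 + U + X}$)
$-313439 - m{\left(h{\left(13,5 \right)},G{\left(26 \right)} \right)} = -313439 - \frac{1}{204 + 5 - \left(7 + \frac{18}{26}\right)} = -313439 - \frac{1}{204 + 5 - \frac{100}{13}} = -313439 - \frac{1}{\frac{2617}{13}} = -313439 - \frac{13}{2617} = - \frac{820269876}{2617}$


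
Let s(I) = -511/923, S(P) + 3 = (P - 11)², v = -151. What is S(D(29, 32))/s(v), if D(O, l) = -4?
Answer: -204906/511 ≈ -400.99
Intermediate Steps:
S(P) = -3 + (-11 + P)² (S(P) = -3 + (P - 11)² = -3 + (-11 + P)²)
s(I) = -511/923 (s(I) = -511*1/923 = -511/923)
S(D(29, 32))/s(v) = (-3 + (-11 - 4)²)/(-511/923) = (-3 + (-15)²)*(-923/511) = (-3 + 225)*(-923/511) = 222*(-923/511) = -204906/511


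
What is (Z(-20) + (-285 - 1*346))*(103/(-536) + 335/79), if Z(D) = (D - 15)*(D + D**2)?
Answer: -2388093813/42344 ≈ -56397.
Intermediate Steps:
Z(D) = (-15 + D)*(D + D**2)
(Z(-20) + (-285 - 1*346))*(103/(-536) + 335/79) = (-20*(-15 + (-20)**2 - 14*(-20)) + (-285 - 1*346))*(103/(-536) + 335/79) = (-20*(-15 + 400 + 280) + (-285 - 346))*(103*(-1/536) + 335*(1/79)) = (-20*665 - 631)*(-103/536 + 335/79) = (-13300 - 631)*(171423/42344) = -13931*171423/42344 = -2388093813/42344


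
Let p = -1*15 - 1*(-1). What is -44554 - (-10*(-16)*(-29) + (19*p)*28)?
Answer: -32466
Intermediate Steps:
p = -14 (p = -15 + 1 = -14)
-44554 - (-10*(-16)*(-29) + (19*p)*28) = -44554 - (-10*(-16)*(-29) + (19*(-14))*28) = -44554 - (160*(-29) - 266*28) = -44554 - (-4640 - 7448) = -44554 - 1*(-12088) = -44554 + 12088 = -32466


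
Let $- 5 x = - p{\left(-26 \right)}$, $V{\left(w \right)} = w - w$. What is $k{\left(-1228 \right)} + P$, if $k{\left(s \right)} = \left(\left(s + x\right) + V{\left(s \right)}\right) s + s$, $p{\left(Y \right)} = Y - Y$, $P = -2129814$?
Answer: $-623058$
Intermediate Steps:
$p{\left(Y \right)} = 0$
$V{\left(w \right)} = 0$
$x = 0$ ($x = - \frac{\left(-1\right) 0}{5} = \left(- \frac{1}{5}\right) 0 = 0$)
$k{\left(s \right)} = s + s^{2}$ ($k{\left(s \right)} = \left(\left(s + 0\right) + 0\right) s + s = \left(s + 0\right) s + s = s s + s = s^{2} + s = s + s^{2}$)
$k{\left(-1228 \right)} + P = - 1228 \left(1 - 1228\right) - 2129814 = \left(-1228\right) \left(-1227\right) - 2129814 = 1506756 - 2129814 = -623058$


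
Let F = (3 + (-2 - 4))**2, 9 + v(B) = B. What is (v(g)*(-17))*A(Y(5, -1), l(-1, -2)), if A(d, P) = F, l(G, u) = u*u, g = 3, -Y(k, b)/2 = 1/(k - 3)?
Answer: 918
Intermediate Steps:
Y(k, b) = -2/(-3 + k) (Y(k, b) = -2/(k - 3) = -2/(-3 + k))
l(G, u) = u**2
v(B) = -9 + B
F = 9 (F = (3 - 6)**2 = (-3)**2 = 9)
A(d, P) = 9
(v(g)*(-17))*A(Y(5, -1), l(-1, -2)) = ((-9 + 3)*(-17))*9 = -6*(-17)*9 = 102*9 = 918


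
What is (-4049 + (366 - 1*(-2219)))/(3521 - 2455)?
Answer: -732/533 ≈ -1.3734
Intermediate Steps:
(-4049 + (366 - 1*(-2219)))/(3521 - 2455) = (-4049 + (366 + 2219))/1066 = (-4049 + 2585)*(1/1066) = -1464*1/1066 = -732/533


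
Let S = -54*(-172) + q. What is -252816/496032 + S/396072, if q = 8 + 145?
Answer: -110474885/227389336 ≈ -0.48584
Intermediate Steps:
q = 153
S = 9441 (S = -54*(-172) + 153 = 9288 + 153 = 9441)
-252816/496032 + S/396072 = -252816/496032 + 9441/396072 = -252816*1/496032 + 9441*(1/396072) = -5267/10334 + 1049/44008 = -110474885/227389336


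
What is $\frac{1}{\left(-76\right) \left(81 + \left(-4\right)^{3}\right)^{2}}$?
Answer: $- \frac{1}{21964} \approx -4.5529 \cdot 10^{-5}$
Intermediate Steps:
$\frac{1}{\left(-76\right) \left(81 + \left(-4\right)^{3}\right)^{2}} = \frac{1}{\left(-76\right) \left(81 - 64\right)^{2}} = \frac{1}{\left(-76\right) 17^{2}} = \frac{1}{\left(-76\right) 289} = \frac{1}{-21964} = - \frac{1}{21964}$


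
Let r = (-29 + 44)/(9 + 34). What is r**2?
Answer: 225/1849 ≈ 0.12169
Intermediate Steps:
r = 15/43 ≈ 0.34884
r**2 = (15/43)**2 = 225/1849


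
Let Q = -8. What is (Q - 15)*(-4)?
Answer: 92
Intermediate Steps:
(Q - 15)*(-4) = (-8 - 15)*(-4) = -23*(-4) = 92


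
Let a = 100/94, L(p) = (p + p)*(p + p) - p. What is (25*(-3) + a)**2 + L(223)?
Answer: 450988462/2209 ≈ 2.0416e+5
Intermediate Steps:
L(p) = -p + 4*p**2 (L(p) = (2*p)*(2*p) - p = 4*p**2 - p = -p + 4*p**2)
a = 50/47 (a = 100*(1/94) = 50/47 ≈ 1.0638)
(25*(-3) + a)**2 + L(223) = (25*(-3) + 50/47)**2 + 223*(-1 + 4*223) = (-75 + 50/47)**2 + 223*(-1 + 892) = (-3475/47)**2 + 223*891 = 12075625/2209 + 198693 = 450988462/2209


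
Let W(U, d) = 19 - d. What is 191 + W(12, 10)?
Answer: 200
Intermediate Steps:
191 + W(12, 10) = 191 + (19 - 1*10) = 191 + (19 - 10) = 191 + 9 = 200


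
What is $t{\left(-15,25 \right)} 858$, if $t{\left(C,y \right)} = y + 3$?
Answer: $24024$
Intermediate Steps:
$t{\left(C,y \right)} = 3 + y$
$t{\left(-15,25 \right)} 858 = \left(3 + 25\right) 858 = 28 \cdot 858 = 24024$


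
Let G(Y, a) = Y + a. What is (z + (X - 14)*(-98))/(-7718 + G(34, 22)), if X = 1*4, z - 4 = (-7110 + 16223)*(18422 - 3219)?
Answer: -138545923/7662 ≈ -18082.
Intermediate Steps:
z = 138544943 (z = 4 + (-7110 + 16223)*(18422 - 3219) = 4 + 9113*15203 = 4 + 138544939 = 138544943)
X = 4
(z + (X - 14)*(-98))/(-7718 + G(34, 22)) = (138544943 + (4 - 14)*(-98))/(-7718 + (34 + 22)) = (138544943 - 10*(-98))/(-7718 + 56) = (138544943 + 980)/(-7662) = 138545923*(-1/7662) = -138545923/7662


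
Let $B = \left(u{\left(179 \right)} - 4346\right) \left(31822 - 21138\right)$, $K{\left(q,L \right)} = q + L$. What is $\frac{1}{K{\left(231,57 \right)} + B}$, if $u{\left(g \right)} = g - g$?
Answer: $- \frac{1}{46432376} \approx -2.1537 \cdot 10^{-8}$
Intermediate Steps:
$K{\left(q,L \right)} = L + q$
$u{\left(g \right)} = 0$
$B = -46432664$ ($B = \left(0 - 4346\right) \left(31822 - 21138\right) = \left(0 - 4346\right) 10684 = \left(-4346\right) 10684 = -46432664$)
$\frac{1}{K{\left(231,57 \right)} + B} = \frac{1}{\left(57 + 231\right) - 46432664} = \frac{1}{288 - 46432664} = \frac{1}{-46432376} = - \frac{1}{46432376}$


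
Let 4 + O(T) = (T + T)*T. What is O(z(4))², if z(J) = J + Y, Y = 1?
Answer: 2116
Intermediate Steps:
z(J) = 1 + J (z(J) = J + 1 = 1 + J)
O(T) = -4 + 2*T² (O(T) = -4 + (T + T)*T = -4 + (2*T)*T = -4 + 2*T²)
O(z(4))² = (-4 + 2*(1 + 4)²)² = (-4 + 2*5²)² = (-4 + 2*25)² = (-4 + 50)² = 46² = 2116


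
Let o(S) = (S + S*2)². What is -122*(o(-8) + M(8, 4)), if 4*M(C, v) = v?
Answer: -70394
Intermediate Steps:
o(S) = 9*S² (o(S) = (S + 2*S)² = (3*S)² = 9*S²)
M(C, v) = v/4
-122*(o(-8) + M(8, 4)) = -122*(9*(-8)² + (¼)*4) = -122*(9*64 + 1) = -122*(576 + 1) = -122*577 = -70394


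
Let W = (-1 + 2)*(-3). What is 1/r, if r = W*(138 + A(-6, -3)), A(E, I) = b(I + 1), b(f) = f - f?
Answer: -1/414 ≈ -0.0024155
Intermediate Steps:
b(f) = 0
A(E, I) = 0
W = -3 (W = 1*(-3) = -3)
r = -414 (r = -3*(138 + 0) = -3*138 = -414)
1/r = 1/(-414) = -1/414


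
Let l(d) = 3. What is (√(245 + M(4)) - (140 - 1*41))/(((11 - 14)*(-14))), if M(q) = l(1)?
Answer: -33/14 + √62/21 ≈ -1.9822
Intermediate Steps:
M(q) = 3
(√(245 + M(4)) - (140 - 1*41))/(((11 - 14)*(-14))) = (√(245 + 3) - (140 - 1*41))/(((11 - 14)*(-14))) = (√248 - (140 - 41))/((-3*(-14))) = (2*√62 - 1*99)/42 = (2*√62 - 99)*(1/42) = (-99 + 2*√62)*(1/42) = -33/14 + √62/21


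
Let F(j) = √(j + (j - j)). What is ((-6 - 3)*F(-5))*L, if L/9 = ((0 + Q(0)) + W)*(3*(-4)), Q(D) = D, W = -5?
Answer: -4860*I*√5 ≈ -10867.0*I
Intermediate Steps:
F(j) = √j (F(j) = √(j + 0) = √j)
L = 540 (L = 9*(((0 + 0) - 5)*(3*(-4))) = 9*((0 - 5)*(-12)) = 9*(-5*(-12)) = 9*60 = 540)
((-6 - 3)*F(-5))*L = ((-6 - 3)*√(-5))*540 = -9*I*√5*540 = -4860*I*√5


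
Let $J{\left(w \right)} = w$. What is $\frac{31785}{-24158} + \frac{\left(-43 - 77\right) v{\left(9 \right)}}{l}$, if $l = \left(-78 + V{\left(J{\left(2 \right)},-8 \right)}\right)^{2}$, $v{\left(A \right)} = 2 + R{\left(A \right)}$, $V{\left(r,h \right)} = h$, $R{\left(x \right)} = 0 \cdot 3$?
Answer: $- \frac{60219945}{44668142} \approx -1.3482$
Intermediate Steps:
$R{\left(x \right)} = 0$
$v{\left(A \right)} = 2$ ($v{\left(A \right)} = 2 + 0 = 2$)
$l = 7396$ ($l = \left(-78 - 8\right)^{2} = \left(-86\right)^{2} = 7396$)
$\frac{31785}{-24158} + \frac{\left(-43 - 77\right) v{\left(9 \right)}}{l} = \frac{31785}{-24158} + \frac{\left(-43 - 77\right) 2}{7396} = 31785 \left(- \frac{1}{24158}\right) + \left(-120\right) 2 \cdot \frac{1}{7396} = - \frac{31785}{24158} - \frac{60}{1849} = - \frac{60219945}{44668142}$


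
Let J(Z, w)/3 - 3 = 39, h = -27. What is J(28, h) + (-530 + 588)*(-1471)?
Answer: -85192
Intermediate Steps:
J(Z, w) = 126 (J(Z, w) = 9 + 3*39 = 9 + 117 = 126)
J(28, h) + (-530 + 588)*(-1471) = 126 + (-530 + 588)*(-1471) = 126 + 58*(-1471) = 126 - 85318 = -85192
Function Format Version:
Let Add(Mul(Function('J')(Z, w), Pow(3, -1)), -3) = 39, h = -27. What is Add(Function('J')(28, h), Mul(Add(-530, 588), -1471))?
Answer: -85192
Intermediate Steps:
Function('J')(Z, w) = 126 (Function('J')(Z, w) = Add(9, Mul(3, 39)) = Add(9, 117) = 126)
Add(Function('J')(28, h), Mul(Add(-530, 588), -1471)) = Add(126, Mul(Add(-530, 588), -1471)) = Add(126, Mul(58, -1471)) = Add(126, -85318) = -85192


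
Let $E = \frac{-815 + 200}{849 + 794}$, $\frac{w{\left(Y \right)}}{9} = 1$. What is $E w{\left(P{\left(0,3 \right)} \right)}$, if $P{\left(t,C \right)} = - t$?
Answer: $- \frac{5535}{1643} \approx -3.3688$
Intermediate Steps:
$w{\left(Y \right)} = 9$ ($w{\left(Y \right)} = 9 \cdot 1 = 9$)
$E = - \frac{615}{1643} \approx -0.37432$
$E w{\left(P{\left(0,3 \right)} \right)} = \left(- \frac{615}{1643}\right) 9 = - \frac{5535}{1643}$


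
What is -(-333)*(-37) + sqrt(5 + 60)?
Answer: -12321 + sqrt(65) ≈ -12313.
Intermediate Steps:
-(-333)*(-37) + sqrt(5 + 60) = -333*37 + sqrt(65) = -12321 + sqrt(65)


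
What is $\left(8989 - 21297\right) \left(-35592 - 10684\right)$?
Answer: $569565008$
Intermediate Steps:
$\left(8989 - 21297\right) \left(-35592 - 10684\right) = \left(-12308\right) \left(-46276\right) = 569565008$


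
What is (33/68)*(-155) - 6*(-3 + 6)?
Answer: -6339/68 ≈ -93.221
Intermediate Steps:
(33/68)*(-155) - 6*(-3 + 6) = (33*(1/68))*(-155) - 6*3 = (33/68)*(-155) - 18 = -5115/68 - 18 = -6339/68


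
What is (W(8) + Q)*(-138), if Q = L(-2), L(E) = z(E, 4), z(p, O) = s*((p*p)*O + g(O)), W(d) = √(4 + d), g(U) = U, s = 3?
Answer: -8280 - 276*√3 ≈ -8758.0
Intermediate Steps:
z(p, O) = 3*O + 3*O*p² (z(p, O) = 3*((p*p)*O + O) = 3*(p²*O + O) = 3*(O*p² + O) = 3*(O + O*p²) = 3*O + 3*O*p²)
L(E) = 12 + 12*E² (L(E) = 3*4*(1 + E²) = 12 + 12*E²)
Q = 60 (Q = 12 + 12*(-2)² = 12 + 12*4 = 12 + 48 = 60)
(W(8) + Q)*(-138) = (√(4 + 8) + 60)*(-138) = (√12 + 60)*(-138) = (2*√3 + 60)*(-138) = (60 + 2*√3)*(-138) = -8280 - 276*√3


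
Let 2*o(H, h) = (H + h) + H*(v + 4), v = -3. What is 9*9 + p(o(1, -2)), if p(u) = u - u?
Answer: 81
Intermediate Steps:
o(H, h) = H + h/2 (o(H, h) = ((H + h) + H*(-3 + 4))/2 = ((H + h) + H*1)/2 = ((H + h) + H)/2 = (h + 2*H)/2 = H + h/2)
p(u) = 0
9*9 + p(o(1, -2)) = 9*9 + 0 = 81 + 0 = 81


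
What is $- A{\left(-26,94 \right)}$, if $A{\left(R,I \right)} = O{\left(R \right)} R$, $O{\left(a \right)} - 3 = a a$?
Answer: $17654$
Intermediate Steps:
$O{\left(a \right)} = 3 + a^{2}$ ($O{\left(a \right)} = 3 + a a = 3 + a^{2}$)
$A{\left(R,I \right)} = R \left(3 + R^{2}\right)$ ($A{\left(R,I \right)} = \left(3 + R^{2}\right) R = R \left(3 + R^{2}\right)$)
$- A{\left(-26,94 \right)} = - \left(-26\right) \left(3 + \left(-26\right)^{2}\right) = - \left(-26\right) \left(3 + 676\right) = - \left(-26\right) 679 = \left(-1\right) \left(-17654\right) = 17654$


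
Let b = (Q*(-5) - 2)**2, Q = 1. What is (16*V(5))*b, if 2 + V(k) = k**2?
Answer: 18032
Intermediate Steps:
V(k) = -2 + k**2
b = 49 (b = (1*(-5) - 2)**2 = (-5 - 2)**2 = (-7)**2 = 49)
(16*V(5))*b = (16*(-2 + 5**2))*49 = (16*(-2 + 25))*49 = (16*23)*49 = 368*49 = 18032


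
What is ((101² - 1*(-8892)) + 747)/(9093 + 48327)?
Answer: 992/2871 ≈ 0.34552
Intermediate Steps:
((101² - 1*(-8892)) + 747)/(9093 + 48327) = ((10201 + 8892) + 747)/57420 = (19093 + 747)*(1/57420) = 19840*(1/57420) = 992/2871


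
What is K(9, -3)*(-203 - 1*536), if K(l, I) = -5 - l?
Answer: 10346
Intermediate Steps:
K(9, -3)*(-203 - 1*536) = (-5 - 1*9)*(-203 - 1*536) = (-5 - 9)*(-203 - 536) = -14*(-739) = 10346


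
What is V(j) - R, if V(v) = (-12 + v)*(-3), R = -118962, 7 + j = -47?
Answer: 119160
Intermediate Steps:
j = -54 (j = -7 - 47 = -54)
V(v) = 36 - 3*v
V(j) - R = (36 - 3*(-54)) - 1*(-118962) = (36 + 162) + 118962 = 198 + 118962 = 119160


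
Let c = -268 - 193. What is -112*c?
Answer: 51632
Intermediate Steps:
c = -461
-112*c = -112*(-461) = 51632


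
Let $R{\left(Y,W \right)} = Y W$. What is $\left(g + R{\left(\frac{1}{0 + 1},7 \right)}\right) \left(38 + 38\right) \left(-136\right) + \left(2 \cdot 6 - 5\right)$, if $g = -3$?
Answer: $-41337$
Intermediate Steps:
$R{\left(Y,W \right)} = W Y$
$\left(g + R{\left(\frac{1}{0 + 1},7 \right)}\right) \left(38 + 38\right) \left(-136\right) + \left(2 \cdot 6 - 5\right) = \left(-3 + \frac{7}{0 + 1}\right) \left(38 + 38\right) \left(-136\right) + \left(2 \cdot 6 - 5\right) = \left(-3 + \frac{7}{1}\right) 76 \left(-136\right) + \left(12 - 5\right) = \left(-3 + 7 \cdot 1\right) 76 \left(-136\right) + 7 = \left(-3 + 7\right) 76 \left(-136\right) + 7 = 4 \cdot 76 \left(-136\right) + 7 = 304 \left(-136\right) + 7 = -41344 + 7 = -41337$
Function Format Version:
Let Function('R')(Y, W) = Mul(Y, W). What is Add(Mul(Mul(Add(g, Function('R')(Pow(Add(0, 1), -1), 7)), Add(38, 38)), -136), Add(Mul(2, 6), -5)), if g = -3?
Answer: -41337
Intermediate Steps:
Function('R')(Y, W) = Mul(W, Y)
Add(Mul(Mul(Add(g, Function('R')(Pow(Add(0, 1), -1), 7)), Add(38, 38)), -136), Add(Mul(2, 6), -5)) = Add(Mul(Mul(Add(-3, Mul(7, Pow(Add(0, 1), -1))), Add(38, 38)), -136), Add(Mul(2, 6), -5)) = Add(Mul(Mul(Add(-3, Mul(7, Pow(1, -1))), 76), -136), Add(12, -5)) = Add(Mul(Mul(Add(-3, Mul(7, 1)), 76), -136), 7) = Add(Mul(Mul(Add(-3, 7), 76), -136), 7) = Add(Mul(Mul(4, 76), -136), 7) = Add(Mul(304, -136), 7) = Add(-41344, 7) = -41337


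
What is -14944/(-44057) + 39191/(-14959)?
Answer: -1503090591/659048663 ≈ -2.2807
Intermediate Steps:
-14944/(-44057) + 39191/(-14959) = -14944*(-1/44057) + 39191*(-1/14959) = 14944/44057 - 39191/14959 = -1503090591/659048663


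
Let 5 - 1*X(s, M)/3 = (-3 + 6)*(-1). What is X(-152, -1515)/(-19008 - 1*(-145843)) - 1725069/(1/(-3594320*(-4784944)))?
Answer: -3763043017059246847699176/126835 ≈ -2.9669e+19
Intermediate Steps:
X(s, M) = 24 (X(s, M) = 15 - 3*(-3 + 6)*(-1) = 15 - 9*(-1) = 15 - 3*(-3) = 15 + 9 = 24)
X(-152, -1515)/(-19008 - 1*(-145843)) - 1725069/(1/(-3594320*(-4784944))) = 24/(-19008 - 1*(-145843)) - 1725069/(1/(-3594320*(-4784944))) = 24/(-19008 + 145843) - 1725069/((-1/3594320*(-1/4784944))) = 24/126835 - 1725069/1/17198619918080 = 24*(1/126835) - 1725069*17198619918080 = 24/126835 - 29668806063462347520 = -3763043017059246847699176/126835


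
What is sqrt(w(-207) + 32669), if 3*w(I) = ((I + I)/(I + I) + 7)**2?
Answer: sqrt(294213)/3 ≈ 180.80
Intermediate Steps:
w(I) = 64/3 (w(I) = ((I + I)/(I + I) + 7)**2/3 = ((2*I)/((2*I)) + 7)**2/3 = ((2*I)*(1/(2*I)) + 7)**2/3 = (1 + 7)**2/3 = (1/3)*8**2 = (1/3)*64 = 64/3)
sqrt(w(-207) + 32669) = sqrt(64/3 + 32669) = sqrt(98071/3) = sqrt(294213)/3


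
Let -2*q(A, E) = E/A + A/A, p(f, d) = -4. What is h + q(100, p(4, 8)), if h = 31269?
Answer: 781713/25 ≈ 31269.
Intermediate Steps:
q(A, E) = -½ - E/(2*A) (q(A, E) = -(E/A + A/A)/2 = -(E/A + 1)/2 = -(1 + E/A)/2 = -½ - E/(2*A))
h + q(100, p(4, 8)) = 31269 + (½)*(-1*100 - 1*(-4))/100 = 31269 + (½)*(1/100)*(-100 + 4) = 31269 + (½)*(1/100)*(-96) = 31269 - 12/25 = 781713/25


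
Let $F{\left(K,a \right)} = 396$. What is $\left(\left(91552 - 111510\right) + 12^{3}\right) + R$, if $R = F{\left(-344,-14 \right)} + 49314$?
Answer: $31480$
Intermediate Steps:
$R = 49710$ ($R = 396 + 49314 = 49710$)
$\left(\left(91552 - 111510\right) + 12^{3}\right) + R = \left(\left(91552 - 111510\right) + 12^{3}\right) + 49710 = \left(-19958 + 1728\right) + 49710 = -18230 + 49710 = 31480$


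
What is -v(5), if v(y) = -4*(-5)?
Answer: -20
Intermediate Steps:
v(y) = 20
-v(5) = -1*20 = -20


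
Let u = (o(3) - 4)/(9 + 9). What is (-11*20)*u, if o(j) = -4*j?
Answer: 1760/9 ≈ 195.56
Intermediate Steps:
u = -8/9 (u = (-4*3 - 4)/(9 + 9) = (-12 - 4)/18 = -16*1/18 = -8/9 ≈ -0.88889)
(-11*20)*u = -11*20*(-8/9) = -220*(-8/9) = 1760/9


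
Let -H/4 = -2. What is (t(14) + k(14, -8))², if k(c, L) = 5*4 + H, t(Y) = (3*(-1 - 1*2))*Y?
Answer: 9604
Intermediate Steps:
H = 8 (H = -4*(-2) = 8)
t(Y) = -9*Y (t(Y) = (3*(-1 - 2))*Y = (3*(-3))*Y = -9*Y)
k(c, L) = 28 (k(c, L) = 5*4 + 8 = 20 + 8 = 28)
(t(14) + k(14, -8))² = (-9*14 + 28)² = (-126 + 28)² = (-98)² = 9604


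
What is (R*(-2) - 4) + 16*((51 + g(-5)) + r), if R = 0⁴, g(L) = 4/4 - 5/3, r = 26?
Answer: 3652/3 ≈ 1217.3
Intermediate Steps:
g(L) = -⅔ (g(L) = 4*(¼) - 5*⅓ = 1 - 5/3 = -⅔)
R = 0
(R*(-2) - 4) + 16*((51 + g(-5)) + r) = (0*(-2) - 4) + 16*((51 - ⅔) + 26) = (0 - 4) + 16*(151/3 + 26) = -4 + 16*(229/3) = -4 + 3664/3 = 3652/3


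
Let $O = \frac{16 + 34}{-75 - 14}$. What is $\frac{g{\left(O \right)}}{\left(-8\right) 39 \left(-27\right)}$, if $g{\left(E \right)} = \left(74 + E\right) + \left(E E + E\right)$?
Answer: $\frac{289877}{33363252} \approx 0.0086885$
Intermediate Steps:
$O = - \frac{50}{89}$ ($O = \frac{50}{-89} = 50 \left(- \frac{1}{89}\right) = - \frac{50}{89} \approx -0.5618$)
$g{\left(E \right)} = 74 + E^{2} + 2 E$ ($g{\left(E \right)} = \left(74 + E\right) + \left(E^{2} + E\right) = \left(74 + E\right) + \left(E + E^{2}\right) = 74 + E^{2} + 2 E$)
$\frac{g{\left(O \right)}}{\left(-8\right) 39 \left(-27\right)} = \frac{74 + \left(- \frac{50}{89}\right)^{2} + 2 \left(- \frac{50}{89}\right)}{\left(-8\right) 39 \left(-27\right)} = \frac{74 + \frac{2500}{7921} - \frac{100}{89}}{\left(-312\right) \left(-27\right)} = \frac{579754}{7921 \cdot 8424} = \frac{579754}{7921} \cdot \frac{1}{8424} = \frac{289877}{33363252}$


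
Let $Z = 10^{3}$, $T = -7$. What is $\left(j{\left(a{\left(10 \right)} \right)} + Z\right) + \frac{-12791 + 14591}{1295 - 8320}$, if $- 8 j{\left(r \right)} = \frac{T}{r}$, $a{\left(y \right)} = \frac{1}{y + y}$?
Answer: $\frac{571691}{562} \approx 1017.2$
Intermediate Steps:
$Z = 1000$
$a{\left(y \right)} = \frac{1}{2 y}$
$j{\left(r \right)} = \frac{7}{8 r}$ ($j{\left(r \right)} = - \frac{\left(-7\right) \frac{1}{r}}{8} = \frac{7}{8 r}$)
$\left(j{\left(a{\left(10 \right)} \right)} + Z\right) + \frac{-12791 + 14591}{1295 - 8320} = \left(\frac{7}{8 \frac{1}{2 \cdot 10}} + 1000\right) + \frac{-12791 + 14591}{1295 - 8320} = \left(\frac{7}{8 \cdot \frac{1}{2} \cdot \frac{1}{10}} + 1000\right) + \frac{1800}{-7025} = \left(\frac{7 \frac{1}{\frac{1}{20}}}{8} + 1000\right) + 1800 \left(- \frac{1}{7025}\right) = \left(\frac{7}{8} \cdot 20 + 1000\right) - \frac{72}{281} = \left(\frac{35}{2} + 1000\right) - \frac{72}{281} = \frac{2035}{2} - \frac{72}{281} = \frac{571691}{562}$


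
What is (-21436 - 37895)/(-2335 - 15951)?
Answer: 59331/18286 ≈ 3.2446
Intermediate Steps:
(-21436 - 37895)/(-2335 - 15951) = -59331/(-18286) = -59331*(-1/18286) = 59331/18286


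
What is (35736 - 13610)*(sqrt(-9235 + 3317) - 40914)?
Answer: -905263164 + 22126*I*sqrt(5918) ≈ -9.0526e+8 + 1.7021e+6*I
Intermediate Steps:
(35736 - 13610)*(sqrt(-9235 + 3317) - 40914) = 22126*(sqrt(-5918) - 40914) = 22126*(I*sqrt(5918) - 40914) = 22126*(-40914 + I*sqrt(5918)) = -905263164 + 22126*I*sqrt(5918)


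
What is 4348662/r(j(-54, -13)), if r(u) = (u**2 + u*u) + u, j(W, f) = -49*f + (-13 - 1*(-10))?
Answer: 724777/134091 ≈ 5.4051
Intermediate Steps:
j(W, f) = -3 - 49*f (j(W, f) = -49*f + (-13 + 10) = -49*f - 3 = -3 - 49*f)
r(u) = u + 2*u**2 (r(u) = (u**2 + u**2) + u = 2*u**2 + u = u + 2*u**2)
4348662/r(j(-54, -13)) = 4348662/(((-3 - 49*(-13))*(1 + 2*(-3 - 49*(-13))))) = 4348662/(((-3 + 637)*(1 + 2*(-3 + 637)))) = 4348662/((634*(1 + 2*634))) = 4348662/((634*(1 + 1268))) = 4348662/((634*1269)) = 4348662/804546 = 4348662*(1/804546) = 724777/134091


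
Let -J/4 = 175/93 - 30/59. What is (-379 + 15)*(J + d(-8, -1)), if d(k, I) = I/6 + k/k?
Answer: 3102190/1829 ≈ 1696.1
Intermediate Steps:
J = -30140/5487 (J = -4*(175/93 - 30/59) = -4*7535/5487 = -30140/5487 ≈ -5.4930)
d(k, I) = 1 + I/6 (d(k, I) = I*(1/6) + 1 = I/6 + 1 = 1 + I/6)
(-379 + 15)*(J + d(-8, -1)) = (-379 + 15)*(-30140/5487 + (1 + (1/6)*(-1))) = -364*(-30140/5487 + (1 - 1/6)) = -364*(-30140/5487 + 5/6) = -364*(-17045/3658) = 3102190/1829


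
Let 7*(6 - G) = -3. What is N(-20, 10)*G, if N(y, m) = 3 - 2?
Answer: 45/7 ≈ 6.4286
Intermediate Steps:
N(y, m) = 1
G = 45/7 (G = 6 - 1/7*(-3) = 6 + 3/7 = 45/7 ≈ 6.4286)
N(-20, 10)*G = 1*(45/7) = 45/7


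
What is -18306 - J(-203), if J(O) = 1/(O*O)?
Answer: -754371955/41209 ≈ -18306.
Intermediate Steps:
J(O) = O⁻² (J(O) = 1/(O²) = O⁻²)
-18306 - J(-203) = -18306 - 1/(-203)² = -18306 - 1*1/41209 = -18306 - 1/41209 = -754371955/41209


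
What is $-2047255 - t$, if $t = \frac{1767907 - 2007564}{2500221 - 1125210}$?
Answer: $- \frac{255908900468}{125001} \approx -2.0473 \cdot 10^{6}$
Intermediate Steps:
$t = - \frac{21787}{125001}$ ($t = - \frac{239657}{2500221 - 1125210} = - \frac{239657}{1375011} = \left(-239657\right) \frac{1}{1375011} = - \frac{21787}{125001} \approx -0.17429$)
$-2047255 - t = -2047255 - - \frac{21787}{125001} = -2047255 + \frac{21787}{125001} = - \frac{255908900468}{125001}$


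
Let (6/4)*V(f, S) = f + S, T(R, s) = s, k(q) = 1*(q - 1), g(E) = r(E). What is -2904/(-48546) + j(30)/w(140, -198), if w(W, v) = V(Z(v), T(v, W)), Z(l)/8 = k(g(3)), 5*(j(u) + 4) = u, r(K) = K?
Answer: 33259/420732 ≈ 0.079050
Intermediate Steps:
g(E) = E
k(q) = -1 + q (k(q) = 1*(-1 + q) = -1 + q)
j(u) = -4 + u/5
Z(l) = 16 (Z(l) = 8*(-1 + 3) = 8*2 = 16)
V(f, S) = 2*S/3 + 2*f/3 (V(f, S) = 2*(f + S)/3 = 2*(S + f)/3 = 2*S/3 + 2*f/3)
w(W, v) = 32/3 + 2*W/3 (w(W, v) = 2*W/3 + (2/3)*16 = 2*W/3 + 32/3 = 32/3 + 2*W/3)
-2904/(-48546) + j(30)/w(140, -198) = -2904/(-48546) + (-4 + (1/5)*30)/(32/3 + (2/3)*140) = -2904*(-1/48546) + (-4 + 6)/(32/3 + 280/3) = 484/8091 + 2/104 = 484/8091 + 2*(1/104) = 484/8091 + 1/52 = 33259/420732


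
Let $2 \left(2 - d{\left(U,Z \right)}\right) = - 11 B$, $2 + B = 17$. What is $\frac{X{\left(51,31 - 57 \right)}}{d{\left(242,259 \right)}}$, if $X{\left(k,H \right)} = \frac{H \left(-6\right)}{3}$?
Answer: $\frac{8}{13} \approx 0.61539$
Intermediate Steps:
$B = 15$ ($B = -2 + 17 = 15$)
$X{\left(k,H \right)} = - 2 H$ ($X{\left(k,H \right)} = - 6 H \frac{1}{3} = - 2 H$)
$d{\left(U,Z \right)} = \frac{169}{2}$ ($d{\left(U,Z \right)} = 2 - \frac{\left(-11\right) 15}{2} = 2 - - \frac{165}{2} = 2 + \frac{165}{2} = \frac{169}{2}$)
$\frac{X{\left(51,31 - 57 \right)}}{d{\left(242,259 \right)}} = \frac{\left(-2\right) \left(31 - 57\right)}{\frac{169}{2}} = \left(-2\right) \left(-26\right) \frac{2}{169} = 52 \cdot \frac{2}{169} = \frac{8}{13}$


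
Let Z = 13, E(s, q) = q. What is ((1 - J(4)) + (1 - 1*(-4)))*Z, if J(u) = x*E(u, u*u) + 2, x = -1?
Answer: 260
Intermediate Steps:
J(u) = 2 - u² (J(u) = -u*u + 2 = -u² + 2 = 2 - u²)
((1 - J(4)) + (1 - 1*(-4)))*Z = ((1 - (2 - 1*4²)) + (1 - 1*(-4)))*13 = ((1 - (2 - 1*16)) + (1 + 4))*13 = ((1 - (2 - 16)) + 5)*13 = ((1 - 1*(-14)) + 5)*13 = ((1 + 14) + 5)*13 = (15 + 5)*13 = 20*13 = 260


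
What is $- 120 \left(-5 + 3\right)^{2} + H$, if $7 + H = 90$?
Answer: $-397$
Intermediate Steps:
$H = 83$ ($H = -7 + 90 = 83$)
$- 120 \left(-5 + 3\right)^{2} + H = - 120 \left(-5 + 3\right)^{2} + 83 = - 120 \left(-2\right)^{2} + 83 = \left(-120\right) 4 + 83 = -480 + 83 = -397$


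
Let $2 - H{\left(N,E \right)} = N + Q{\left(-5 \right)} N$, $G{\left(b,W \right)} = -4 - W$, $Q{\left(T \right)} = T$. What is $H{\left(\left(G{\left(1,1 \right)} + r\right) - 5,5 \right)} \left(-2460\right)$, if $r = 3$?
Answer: $63960$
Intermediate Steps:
$H{\left(N,E \right)} = 2 + 4 N$ ($H{\left(N,E \right)} = 2 - \left(N - 5 N\right) = 2 - - 4 N = 2 + 4 N$)
$H{\left(\left(G{\left(1,1 \right)} + r\right) - 5,5 \right)} \left(-2460\right) = \left(2 + 4 \left(\left(\left(-4 - 1\right) + 3\right) - 5\right)\right) \left(-2460\right) = \left(2 + 4 \left(\left(-5 + 3\right) - 5\right)\right) \left(-2460\right) = \left(2 + 4 \left(-2 - 5\right)\right) \left(-2460\right) = \left(2 + 4 \left(-7\right)\right) \left(-2460\right) = \left(2 - 28\right) \left(-2460\right) = \left(-26\right) \left(-2460\right) = 63960$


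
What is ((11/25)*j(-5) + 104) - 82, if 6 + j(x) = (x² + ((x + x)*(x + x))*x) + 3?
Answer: -4708/25 ≈ -188.32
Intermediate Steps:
j(x) = -3 + x² + 4*x³ (j(x) = -6 + ((x² + ((x + x)*(x + x))*x) + 3) = -6 + ((x² + ((2*x)*(2*x))*x) + 3) = -6 + ((x² + (4*x²)*x) + 3) = -6 + ((x² + 4*x³) + 3) = -6 + (3 + x² + 4*x³) = -3 + x² + 4*x³)
((11/25)*j(-5) + 104) - 82 = ((11/25)*(-3 + (-5)² + 4*(-5)³) + 104) - 82 = ((11*(1/25))*(-3 + 25 + 4*(-125)) + 104) - 82 = (11*(-3 + 25 - 500)/25 + 104) - 82 = ((11/25)*(-478) + 104) - 82 = (-5258/25 + 104) - 82 = -2658/25 - 82 = -4708/25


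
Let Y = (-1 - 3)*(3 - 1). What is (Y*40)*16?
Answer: -5120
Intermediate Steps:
Y = -8 (Y = -4*2 = -8)
(Y*40)*16 = -8*40*16 = -320*16 = -5120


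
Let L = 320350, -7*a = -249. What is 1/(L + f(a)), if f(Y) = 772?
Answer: 1/321122 ≈ 3.1141e-6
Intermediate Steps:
a = 249/7 (a = -⅐*(-249) = 249/7 ≈ 35.571)
1/(L + f(a)) = 1/(320350 + 772) = 1/321122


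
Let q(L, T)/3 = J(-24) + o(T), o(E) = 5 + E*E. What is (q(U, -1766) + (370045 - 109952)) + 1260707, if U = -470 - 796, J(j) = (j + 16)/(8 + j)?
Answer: 21754169/2 ≈ 1.0877e+7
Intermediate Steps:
o(E) = 5 + E²
J(j) = (16 + j)/(8 + j)
U = -1266
q(L, T) = 33/2 + 3*T² (q(L, T) = 3*((16 - 24)/(8 - 24) + (5 + T²)) = 3*(-8/(-16) + (5 + T²)) = 3*(-1/16*(-8) + (5 + T²)) = 3*(½ + (5 + T²)) = 3*(11/2 + T²) = 33/2 + 3*T²)
(q(U, -1766) + (370045 - 109952)) + 1260707 = ((33/2 + 3*(-1766)²) + (370045 - 109952)) + 1260707 = ((33/2 + 3*3118756) + 260093) + 1260707 = ((33/2 + 9356268) + 260093) + 1260707 = (18712569/2 + 260093) + 1260707 = 19232755/2 + 1260707 = 21754169/2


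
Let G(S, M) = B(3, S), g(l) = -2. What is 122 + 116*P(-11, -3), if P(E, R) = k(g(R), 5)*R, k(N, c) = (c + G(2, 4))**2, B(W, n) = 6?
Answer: -41986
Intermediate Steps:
G(S, M) = 6
k(N, c) = (6 + c)**2 (k(N, c) = (c + 6)**2 = (6 + c)**2)
P(E, R) = 121*R (P(E, R) = (6 + 5)**2*R = 11**2*R = 121*R)
122 + 116*P(-11, -3) = 122 + 116*(121*(-3)) = 122 + 116*(-363) = 122 - 42108 = -41986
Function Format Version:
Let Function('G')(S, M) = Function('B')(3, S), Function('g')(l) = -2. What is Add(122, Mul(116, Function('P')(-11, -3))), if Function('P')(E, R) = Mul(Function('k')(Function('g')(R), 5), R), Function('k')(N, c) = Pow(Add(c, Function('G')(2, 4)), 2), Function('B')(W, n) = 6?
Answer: -41986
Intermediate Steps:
Function('G')(S, M) = 6
Function('k')(N, c) = Pow(Add(6, c), 2) (Function('k')(N, c) = Pow(Add(c, 6), 2) = Pow(Add(6, c), 2))
Function('P')(E, R) = Mul(121, R) (Function('P')(E, R) = Mul(Pow(Add(6, 5), 2), R) = Mul(Pow(11, 2), R) = Mul(121, R))
Add(122, Mul(116, Function('P')(-11, -3))) = Add(122, Mul(116, Mul(121, -3))) = Add(122, Mul(116, -363)) = Add(122, -42108) = -41986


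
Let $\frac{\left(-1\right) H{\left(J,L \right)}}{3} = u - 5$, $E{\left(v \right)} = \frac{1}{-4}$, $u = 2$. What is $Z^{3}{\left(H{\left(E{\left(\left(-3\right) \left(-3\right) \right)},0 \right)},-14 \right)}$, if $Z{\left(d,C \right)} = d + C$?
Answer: $-125$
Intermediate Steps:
$E{\left(v \right)} = - \frac{1}{4}$
$H{\left(J,L \right)} = 9$ ($H{\left(J,L \right)} = - 3 \left(2 - 5\right) = \left(-3\right) \left(-3\right) = 9$)
$Z{\left(d,C \right)} = C + d$
$Z^{3}{\left(H{\left(E{\left(\left(-3\right) \left(-3\right) \right)},0 \right)},-14 \right)} = \left(-14 + 9\right)^{3} = \left(-5\right)^{3} = -125$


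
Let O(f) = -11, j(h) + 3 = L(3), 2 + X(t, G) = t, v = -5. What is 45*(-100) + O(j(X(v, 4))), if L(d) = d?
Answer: -4511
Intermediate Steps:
X(t, G) = -2 + t
j(h) = 0 (j(h) = -3 + 3 = 0)
45*(-100) + O(j(X(v, 4))) = 45*(-100) - 11 = -4500 - 11 = -4511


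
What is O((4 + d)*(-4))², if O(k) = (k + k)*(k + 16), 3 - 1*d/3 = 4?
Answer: 9216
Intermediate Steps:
d = -3 (d = 9 - 3*4 = 9 - 12 = -3)
O(k) = 2*k*(16 + k) (O(k) = (2*k)*(16 + k) = 2*k*(16 + k))
O((4 + d)*(-4))² = (2*((4 - 3)*(-4))*(16 + (4 - 3)*(-4)))² = (2*(1*(-4))*(16 + 1*(-4)))² = (2*(-4)*(16 - 4))² = (2*(-4)*12)² = (-96)² = 9216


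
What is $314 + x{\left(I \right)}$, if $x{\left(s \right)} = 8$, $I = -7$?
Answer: $322$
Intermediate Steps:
$314 + x{\left(I \right)} = 314 + 8 = 322$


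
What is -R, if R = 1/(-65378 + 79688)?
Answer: -1/14310 ≈ -6.9881e-5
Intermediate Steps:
R = 1/14310 ≈ 6.9881e-5
-R = -1*1/14310 = -1/14310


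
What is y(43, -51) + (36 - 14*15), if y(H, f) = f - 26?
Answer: -251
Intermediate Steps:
y(H, f) = -26 + f
y(43, -51) + (36 - 14*15) = (-26 - 51) + (36 - 14*15) = -77 + (36 - 210) = -77 - 174 = -251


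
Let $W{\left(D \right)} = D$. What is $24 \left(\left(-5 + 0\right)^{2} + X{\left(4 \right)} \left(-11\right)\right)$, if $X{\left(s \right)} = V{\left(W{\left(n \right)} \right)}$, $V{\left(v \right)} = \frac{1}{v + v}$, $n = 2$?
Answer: $534$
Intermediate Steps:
$V{\left(v \right)} = \frac{1}{2 v}$
$X{\left(s \right)} = \frac{1}{4}$ ($X{\left(s \right)} = \frac{1}{2 \cdot 2} = \frac{1}{2} \cdot \frac{1}{2} = \frac{1}{4}$)
$24 \left(\left(-5 + 0\right)^{2} + X{\left(4 \right)} \left(-11\right)\right) = 24 \left(\left(-5 + 0\right)^{2} + \frac{1}{4} \left(-11\right)\right) = 24 \left(\left(-5\right)^{2} - \frac{11}{4}\right) = 24 \left(25 - \frac{11}{4}\right) = 24 \cdot \frac{89}{4} = 534$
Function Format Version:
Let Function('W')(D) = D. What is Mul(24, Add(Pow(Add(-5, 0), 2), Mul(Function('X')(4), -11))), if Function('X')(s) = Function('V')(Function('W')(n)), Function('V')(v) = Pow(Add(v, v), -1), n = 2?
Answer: 534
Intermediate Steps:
Function('V')(v) = Mul(Rational(1, 2), Pow(v, -1)) (Function('V')(v) = Pow(Mul(2, v), -1) = Mul(Rational(1, 2), Pow(v, -1)))
Function('X')(s) = Rational(1, 4) (Function('X')(s) = Mul(Rational(1, 2), Pow(2, -1)) = Mul(Rational(1, 2), Rational(1, 2)) = Rational(1, 4))
Mul(24, Add(Pow(Add(-5, 0), 2), Mul(Function('X')(4), -11))) = Mul(24, Add(Pow(Add(-5, 0), 2), Mul(Rational(1, 4), -11))) = Mul(24, Add(Pow(-5, 2), Rational(-11, 4))) = Mul(24, Add(25, Rational(-11, 4))) = Mul(24, Rational(89, 4)) = 534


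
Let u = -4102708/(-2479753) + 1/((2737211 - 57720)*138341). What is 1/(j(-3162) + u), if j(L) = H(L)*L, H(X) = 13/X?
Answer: 919203432973165543/13470450643642410960 ≈ 0.068238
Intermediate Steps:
u = 1520806014991258901/919203432973165543 (u = -4102708*(-1/2479753) + (1/138341)/2679491 = 4102708/2479753 + (1/2679491)*(1/138341) = 4102708/2479753 + 1/370683464431 = 1520806014991258901/919203432973165543 ≈ 1.6545)
j(L) = 13 (j(L) = (13/L)*L = 13)
1/(j(-3162) + u) = 1/(13 + 1520806014991258901/919203432973165543) = 1/(13470450643642410960/919203432973165543) = 919203432973165543/13470450643642410960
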